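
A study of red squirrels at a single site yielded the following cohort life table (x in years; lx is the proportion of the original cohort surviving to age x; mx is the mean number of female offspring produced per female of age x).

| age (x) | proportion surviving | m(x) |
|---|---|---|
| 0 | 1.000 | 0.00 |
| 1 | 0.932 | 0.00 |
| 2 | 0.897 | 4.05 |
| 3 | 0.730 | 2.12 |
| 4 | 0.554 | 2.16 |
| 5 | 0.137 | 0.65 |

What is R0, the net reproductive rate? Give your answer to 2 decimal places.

6.47

lx·mx by age: 0, 0, 3.63285, 1.5476, 1.19664, 0.08905
R0 = Σ lx·mx = 6.46614 → 6.47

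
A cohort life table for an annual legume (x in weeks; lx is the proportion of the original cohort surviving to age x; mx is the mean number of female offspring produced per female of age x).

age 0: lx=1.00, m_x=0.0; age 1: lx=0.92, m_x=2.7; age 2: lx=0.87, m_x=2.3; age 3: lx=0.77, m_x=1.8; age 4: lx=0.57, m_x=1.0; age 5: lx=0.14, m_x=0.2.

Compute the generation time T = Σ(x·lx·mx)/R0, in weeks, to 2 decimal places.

2.02

lx·mx: 0, 2.484, 2.001, 1.386, 0.57, 0.028 → R0 = 6.469
x·lx·mx: 0, 2.484, 4.002, 4.158, 2.28, 0.14 → Σ = 13.064
T = 13.064 / 6.469 = 2.019478… → 2.02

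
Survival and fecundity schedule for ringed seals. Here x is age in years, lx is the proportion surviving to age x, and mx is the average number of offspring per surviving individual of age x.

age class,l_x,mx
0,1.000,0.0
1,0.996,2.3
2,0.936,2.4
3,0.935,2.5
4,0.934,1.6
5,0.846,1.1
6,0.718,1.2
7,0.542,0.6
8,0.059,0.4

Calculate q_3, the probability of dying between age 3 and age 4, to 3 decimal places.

0.001

q_3 = (l_3 − l_4) / l_3 = (0.935 − 0.934) / 0.935
     = 0.001 / 0.935 = 0.00107… → 0.001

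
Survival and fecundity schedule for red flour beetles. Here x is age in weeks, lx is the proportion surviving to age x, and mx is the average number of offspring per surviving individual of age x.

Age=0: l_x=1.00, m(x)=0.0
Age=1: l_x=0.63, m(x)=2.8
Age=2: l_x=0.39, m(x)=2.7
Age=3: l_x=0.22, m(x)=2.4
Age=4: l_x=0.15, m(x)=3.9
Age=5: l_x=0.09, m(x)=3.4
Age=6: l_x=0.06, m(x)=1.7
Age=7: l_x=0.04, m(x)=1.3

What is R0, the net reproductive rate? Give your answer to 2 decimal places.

4.39

lx·mx by age: 0, 1.764, 1.053, 0.528, 0.585, 0.306, 0.102, 0.052
R0 = Σ lx·mx = 4.39 → 4.39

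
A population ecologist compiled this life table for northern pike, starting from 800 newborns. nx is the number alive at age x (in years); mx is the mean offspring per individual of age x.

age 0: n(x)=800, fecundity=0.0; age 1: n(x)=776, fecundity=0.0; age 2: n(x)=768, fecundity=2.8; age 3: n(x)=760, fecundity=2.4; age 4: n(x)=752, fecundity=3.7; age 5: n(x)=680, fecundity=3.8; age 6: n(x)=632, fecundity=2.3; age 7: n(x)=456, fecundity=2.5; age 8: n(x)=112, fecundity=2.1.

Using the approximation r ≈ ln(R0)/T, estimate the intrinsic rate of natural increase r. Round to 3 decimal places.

0.632

lx = nx/n0 = nx/800: 1, 0.97, 0.96, 0.95, 0.94, 0.85, 0.79, 0.57, 0.14
R0 = Σ lx·mx = 0 + 0 + 2.688 + 2.28 + 3.478 + 3.23 + 1.817 + 1.425 + 0.294 = 15.212
Σ x·lx·mx = 65.507; T = 65.507/15.212 = 4.30627…
r ≈ ln(R0)/T = ln(15.212)/4.30627… = 0.63212… → 0.632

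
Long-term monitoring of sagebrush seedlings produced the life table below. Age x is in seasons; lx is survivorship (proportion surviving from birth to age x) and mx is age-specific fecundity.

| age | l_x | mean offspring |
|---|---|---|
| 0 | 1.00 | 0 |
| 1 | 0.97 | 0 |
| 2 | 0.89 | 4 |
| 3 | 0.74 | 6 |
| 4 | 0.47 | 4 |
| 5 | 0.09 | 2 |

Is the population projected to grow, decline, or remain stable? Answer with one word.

growing

R0 = Σ lx·mx = 0 + 0 + 3.56 + 4.44 + 1.88 + 0.18 = 10.06
R0 > 1, so the population is growing.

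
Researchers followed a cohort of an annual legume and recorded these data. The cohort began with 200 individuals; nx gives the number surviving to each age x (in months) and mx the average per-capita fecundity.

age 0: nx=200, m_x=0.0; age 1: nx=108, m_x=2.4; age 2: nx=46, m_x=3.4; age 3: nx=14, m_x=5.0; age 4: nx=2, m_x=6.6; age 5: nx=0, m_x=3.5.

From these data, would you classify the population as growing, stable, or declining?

lx = nx/n0 = nx/200: 1, 0.54, 0.23, 0.07, 0.01, 0
R0 = Σ lx·mx = 0 + 1.296 + 0.782 + 0.35 + 0.066 + 0 = 2.494
R0 > 1, so the population is growing.

growing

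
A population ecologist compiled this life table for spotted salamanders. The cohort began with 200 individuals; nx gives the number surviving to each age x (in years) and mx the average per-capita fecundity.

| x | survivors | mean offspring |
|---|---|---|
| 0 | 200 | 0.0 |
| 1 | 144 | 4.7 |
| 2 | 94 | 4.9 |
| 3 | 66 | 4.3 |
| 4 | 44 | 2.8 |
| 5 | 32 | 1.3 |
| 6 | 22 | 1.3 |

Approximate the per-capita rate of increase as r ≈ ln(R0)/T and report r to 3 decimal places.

1.015

lx = nx/n0 = nx/200: 1, 0.72, 0.47, 0.33, 0.22, 0.16, 0.11
R0 = Σ lx·mx = 0 + 3.384 + 2.303 + 1.419 + 0.616 + 0.208 + 0.143 = 8.073
Σ x·lx·mx = 16.609; T = 16.609/8.073 = 2.05735…
r ≈ ln(R0)/T = ln(8.073)/2.05735… = 1.01515… → 1.015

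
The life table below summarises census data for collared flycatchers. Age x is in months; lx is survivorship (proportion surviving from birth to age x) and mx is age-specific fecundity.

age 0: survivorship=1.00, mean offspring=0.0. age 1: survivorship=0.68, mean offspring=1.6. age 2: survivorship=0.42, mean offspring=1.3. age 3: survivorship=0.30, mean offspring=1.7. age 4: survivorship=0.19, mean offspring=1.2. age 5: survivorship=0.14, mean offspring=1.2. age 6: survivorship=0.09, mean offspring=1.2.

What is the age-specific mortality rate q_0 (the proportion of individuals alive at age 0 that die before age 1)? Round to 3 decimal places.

0.320

q_0 = (l_0 − l_1) / l_0 = (1 − 0.68) / 1
     = 0.32 / 1 = 0.32 → 0.320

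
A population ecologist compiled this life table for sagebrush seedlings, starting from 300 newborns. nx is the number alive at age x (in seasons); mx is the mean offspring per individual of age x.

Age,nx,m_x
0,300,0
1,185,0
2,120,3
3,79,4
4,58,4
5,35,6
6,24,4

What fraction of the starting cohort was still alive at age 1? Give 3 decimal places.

0.617

l_1 = n_1/n_0 = 185/300 = 0.616667… → 0.617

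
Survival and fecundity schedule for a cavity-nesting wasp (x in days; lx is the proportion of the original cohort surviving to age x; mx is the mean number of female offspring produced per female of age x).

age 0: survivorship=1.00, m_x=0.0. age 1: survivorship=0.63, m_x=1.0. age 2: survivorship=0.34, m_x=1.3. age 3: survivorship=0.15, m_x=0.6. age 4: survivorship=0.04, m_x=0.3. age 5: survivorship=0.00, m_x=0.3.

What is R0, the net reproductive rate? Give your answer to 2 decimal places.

1.17

lx·mx by age: 0, 0.63, 0.442, 0.09, 0.012, 0
R0 = Σ lx·mx = 1.174 → 1.17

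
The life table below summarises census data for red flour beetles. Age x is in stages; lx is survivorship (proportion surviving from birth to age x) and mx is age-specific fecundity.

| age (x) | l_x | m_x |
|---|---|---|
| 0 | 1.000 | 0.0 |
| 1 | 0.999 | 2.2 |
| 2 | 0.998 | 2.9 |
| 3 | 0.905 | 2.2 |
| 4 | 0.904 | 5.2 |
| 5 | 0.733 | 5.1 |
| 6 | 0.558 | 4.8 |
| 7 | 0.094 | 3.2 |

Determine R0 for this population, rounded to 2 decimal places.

18.50

lx·mx by age: 0, 2.1978, 2.8942, 1.991, 4.7008, 3.7383, 2.6784, 0.3008
R0 = Σ lx·mx = 18.5013 → 18.50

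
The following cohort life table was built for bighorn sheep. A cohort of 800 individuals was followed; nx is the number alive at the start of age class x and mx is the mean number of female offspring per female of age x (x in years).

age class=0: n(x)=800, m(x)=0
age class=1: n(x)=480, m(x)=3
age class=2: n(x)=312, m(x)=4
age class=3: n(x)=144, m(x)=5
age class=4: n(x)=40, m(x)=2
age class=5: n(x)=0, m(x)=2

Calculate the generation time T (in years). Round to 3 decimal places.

lx = nx/n0 = nx/800: 1, 0.6, 0.39, 0.18, 0.05, 0
lx·mx: 0, 1.8, 1.56, 0.9, 0.1, 0 → R0 = 4.36
x·lx·mx: 0, 1.8, 3.12, 2.7, 0.4, 0 → Σ = 8.02
T = 8.02 / 4.36 = 1.83945… → 1.839

1.839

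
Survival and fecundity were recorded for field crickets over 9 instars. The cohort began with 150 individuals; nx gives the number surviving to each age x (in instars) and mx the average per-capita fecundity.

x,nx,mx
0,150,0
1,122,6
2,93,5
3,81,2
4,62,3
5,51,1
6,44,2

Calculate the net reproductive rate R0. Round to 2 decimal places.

11.23

lx = nx/n0 = nx/150: 1, 0.81333…, 0.62, 0.54, 0.41333…, 0.34, 0.29333…
lx·mx by age: 0, 4.88…, 3.1, 1.08, 1.24…, 0.34, 0.586667…
R0 = Σ lx·mx = 11.226667… → 11.23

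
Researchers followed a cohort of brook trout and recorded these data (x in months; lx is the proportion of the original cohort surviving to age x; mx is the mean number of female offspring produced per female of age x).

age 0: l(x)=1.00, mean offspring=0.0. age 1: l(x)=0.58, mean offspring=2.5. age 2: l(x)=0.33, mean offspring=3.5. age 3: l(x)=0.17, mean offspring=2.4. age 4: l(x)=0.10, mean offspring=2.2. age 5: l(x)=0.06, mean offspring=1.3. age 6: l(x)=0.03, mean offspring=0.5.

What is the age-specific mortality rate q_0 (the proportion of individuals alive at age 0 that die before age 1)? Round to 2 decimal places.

q_0 = (l_0 − l_1) / l_0 = (1 − 0.58) / 1
     = 0.42 / 1 = 0.42 → 0.42

0.42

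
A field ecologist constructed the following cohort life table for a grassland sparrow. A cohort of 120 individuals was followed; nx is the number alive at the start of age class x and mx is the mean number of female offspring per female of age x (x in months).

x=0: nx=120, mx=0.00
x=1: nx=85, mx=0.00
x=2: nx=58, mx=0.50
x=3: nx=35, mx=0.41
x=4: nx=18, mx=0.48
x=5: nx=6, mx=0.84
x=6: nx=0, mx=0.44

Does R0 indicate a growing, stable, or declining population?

lx = nx/n0 = nx/120: 1, 0.70833…, 0.48333…, 0.29167…, 0.15, 0.05, 0
R0 = Σ lx·mx = 0 + 0 + 0.241667… + 0.119583… + 0.072 + 0.042 + 0 = 0.47525…
R0 < 1, so the population is declining.

declining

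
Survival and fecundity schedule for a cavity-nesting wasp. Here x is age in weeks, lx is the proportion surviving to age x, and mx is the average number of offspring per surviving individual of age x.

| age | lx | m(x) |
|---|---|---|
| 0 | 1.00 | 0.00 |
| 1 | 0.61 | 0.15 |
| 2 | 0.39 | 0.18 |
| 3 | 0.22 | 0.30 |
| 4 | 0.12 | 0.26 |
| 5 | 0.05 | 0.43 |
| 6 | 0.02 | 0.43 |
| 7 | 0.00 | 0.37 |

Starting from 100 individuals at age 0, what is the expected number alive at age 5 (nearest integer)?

5

Expected survivors = N0 · l_5 = 100 × 0.05 = 5 → 5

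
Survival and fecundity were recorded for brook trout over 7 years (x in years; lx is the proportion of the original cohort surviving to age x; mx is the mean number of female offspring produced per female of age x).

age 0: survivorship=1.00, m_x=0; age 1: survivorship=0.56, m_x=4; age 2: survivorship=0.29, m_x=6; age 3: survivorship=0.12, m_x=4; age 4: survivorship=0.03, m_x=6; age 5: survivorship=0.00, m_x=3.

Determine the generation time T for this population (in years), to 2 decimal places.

lx·mx: 0, 2.24, 1.74, 0.48, 0.18, 0 → R0 = 4.64
x·lx·mx: 0, 2.24, 3.48, 1.44, 0.72, 0 → Σ = 7.88
T = 7.88 / 4.64 = 1.698276… → 1.70

1.70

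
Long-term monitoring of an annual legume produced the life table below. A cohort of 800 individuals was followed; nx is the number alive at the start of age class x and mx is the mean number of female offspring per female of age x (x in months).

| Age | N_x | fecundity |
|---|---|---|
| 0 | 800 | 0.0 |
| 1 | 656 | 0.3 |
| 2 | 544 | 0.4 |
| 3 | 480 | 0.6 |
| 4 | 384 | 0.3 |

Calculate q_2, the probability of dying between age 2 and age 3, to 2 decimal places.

lx = nx/n0 = nx/800: 1, 0.82, 0.68, 0.6, 0.48
q_2 = (l_2 − l_3) / l_2 = (0.68 − 0.6) / 0.68
     = 0.08 / 0.68 = 0.117647… → 0.12

0.12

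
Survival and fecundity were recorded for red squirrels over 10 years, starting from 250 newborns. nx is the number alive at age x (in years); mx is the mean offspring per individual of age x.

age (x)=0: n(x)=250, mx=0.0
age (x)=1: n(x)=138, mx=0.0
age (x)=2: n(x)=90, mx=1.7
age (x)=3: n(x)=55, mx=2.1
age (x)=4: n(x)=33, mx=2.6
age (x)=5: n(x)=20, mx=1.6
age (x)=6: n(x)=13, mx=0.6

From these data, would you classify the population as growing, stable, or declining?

lx = nx/n0 = nx/250: 1, 0.552, 0.36, 0.22, 0.132, 0.08, 0.052
R0 = Σ lx·mx = 0 + 0 + 0.612 + 0.462 + 0.3432 + 0.128 + 0.0312 = 1.5764
R0 > 1, so the population is growing.

growing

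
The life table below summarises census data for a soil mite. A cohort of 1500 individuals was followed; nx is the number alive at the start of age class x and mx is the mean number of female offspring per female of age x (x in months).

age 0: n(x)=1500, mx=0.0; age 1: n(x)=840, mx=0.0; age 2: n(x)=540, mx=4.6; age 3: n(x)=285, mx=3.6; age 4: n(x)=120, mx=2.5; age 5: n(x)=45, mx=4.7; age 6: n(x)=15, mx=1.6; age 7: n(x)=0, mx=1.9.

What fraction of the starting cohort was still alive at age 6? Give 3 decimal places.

0.010

l_6 = n_6/n_0 = 15/1500 = 0.01 → 0.010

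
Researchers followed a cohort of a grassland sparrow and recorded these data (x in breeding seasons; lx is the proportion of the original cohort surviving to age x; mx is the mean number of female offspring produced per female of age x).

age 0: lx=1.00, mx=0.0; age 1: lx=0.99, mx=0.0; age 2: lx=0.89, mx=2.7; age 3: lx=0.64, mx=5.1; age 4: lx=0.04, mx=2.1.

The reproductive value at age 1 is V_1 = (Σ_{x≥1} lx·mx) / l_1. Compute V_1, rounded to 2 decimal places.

lx·mx for x ≥ 1: 0, 2.403, 3.264, 0.084 → sum = 5.751
V_1 = 5.751 / l_1 = 5.751 / 0.99 = 5.809091… → 5.81

5.81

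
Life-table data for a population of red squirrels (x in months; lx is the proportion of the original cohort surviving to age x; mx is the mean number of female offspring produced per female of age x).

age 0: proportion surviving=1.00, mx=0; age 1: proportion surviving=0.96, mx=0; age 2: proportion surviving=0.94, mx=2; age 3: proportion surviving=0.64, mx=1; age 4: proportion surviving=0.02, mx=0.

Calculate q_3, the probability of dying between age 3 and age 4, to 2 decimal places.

q_3 = (l_3 − l_4) / l_3 = (0.64 − 0.02) / 0.64
     = 0.62 / 0.64 = 0.96875 → 0.97

0.97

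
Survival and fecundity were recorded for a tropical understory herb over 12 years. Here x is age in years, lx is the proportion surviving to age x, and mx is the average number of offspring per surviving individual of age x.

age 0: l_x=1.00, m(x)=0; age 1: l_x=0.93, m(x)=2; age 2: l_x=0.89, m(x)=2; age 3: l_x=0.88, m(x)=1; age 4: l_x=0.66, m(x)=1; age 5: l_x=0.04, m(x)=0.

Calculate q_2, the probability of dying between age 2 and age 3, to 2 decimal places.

q_2 = (l_2 − l_3) / l_2 = (0.89 − 0.88) / 0.89
     = 0.01 / 0.89 = 0.011236… → 0.01

0.01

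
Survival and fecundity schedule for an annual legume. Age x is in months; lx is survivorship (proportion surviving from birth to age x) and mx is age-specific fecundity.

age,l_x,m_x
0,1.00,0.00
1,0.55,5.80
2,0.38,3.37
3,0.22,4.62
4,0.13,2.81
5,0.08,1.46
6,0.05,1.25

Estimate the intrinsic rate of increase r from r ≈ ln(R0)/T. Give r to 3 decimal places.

R0 = Σ lx·mx = 0 + 3.19 + 1.2806 + 1.0164 + 0.3653 + 0.1168 + 0.0625 = 6.0316
Σ x·lx·mx = 11.2206; T = 11.2206/6.0316 = 1.8603…
r ≈ ln(R0)/T = ln(6.0316)/1.8603… = 0.96598… → 0.966

0.966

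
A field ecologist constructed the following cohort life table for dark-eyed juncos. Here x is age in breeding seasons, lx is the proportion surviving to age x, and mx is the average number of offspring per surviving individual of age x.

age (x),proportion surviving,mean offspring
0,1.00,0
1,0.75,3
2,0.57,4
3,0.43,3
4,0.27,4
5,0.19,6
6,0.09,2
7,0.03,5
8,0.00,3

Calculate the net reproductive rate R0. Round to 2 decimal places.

lx·mx by age: 0, 2.25, 2.28, 1.29, 1.08, 1.14, 0.18, 0.15, 0
R0 = Σ lx·mx = 8.37 → 8.37

8.37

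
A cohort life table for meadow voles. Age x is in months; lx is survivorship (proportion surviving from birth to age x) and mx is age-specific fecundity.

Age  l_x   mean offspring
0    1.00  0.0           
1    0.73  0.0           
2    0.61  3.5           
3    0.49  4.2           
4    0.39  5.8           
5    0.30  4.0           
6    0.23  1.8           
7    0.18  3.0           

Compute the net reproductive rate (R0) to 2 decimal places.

8.61

lx·mx by age: 0, 0, 2.135, 2.058, 2.262, 1.2, 0.414, 0.54
R0 = Σ lx·mx = 8.609 → 8.61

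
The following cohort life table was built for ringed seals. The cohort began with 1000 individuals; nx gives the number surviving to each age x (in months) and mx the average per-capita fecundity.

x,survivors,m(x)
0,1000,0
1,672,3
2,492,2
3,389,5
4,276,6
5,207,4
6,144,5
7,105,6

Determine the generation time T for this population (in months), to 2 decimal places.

lx = nx/n0 = nx/1000: 1, 0.672, 0.492, 0.389, 0.276, 0.207, 0.144, 0.105
lx·mx: 0, 2.016, 0.984, 1.945, 1.656, 0.828, 0.72, 0.63 → R0 = 8.779
x·lx·mx: 0, 2.016, 1.968, 5.835, 6.624, 4.14, 4.32, 4.41 → Σ = 29.313
T = 29.313 / 8.779 = 3.338991… → 3.34

3.34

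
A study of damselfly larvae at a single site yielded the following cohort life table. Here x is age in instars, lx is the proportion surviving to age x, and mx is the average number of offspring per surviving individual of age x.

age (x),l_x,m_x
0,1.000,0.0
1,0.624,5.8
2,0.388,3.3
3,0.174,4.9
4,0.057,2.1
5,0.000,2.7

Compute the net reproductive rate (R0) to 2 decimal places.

5.87

lx·mx by age: 0, 3.6192, 1.2804, 0.8526, 0.1197, 0
R0 = Σ lx·mx = 5.8719 → 5.87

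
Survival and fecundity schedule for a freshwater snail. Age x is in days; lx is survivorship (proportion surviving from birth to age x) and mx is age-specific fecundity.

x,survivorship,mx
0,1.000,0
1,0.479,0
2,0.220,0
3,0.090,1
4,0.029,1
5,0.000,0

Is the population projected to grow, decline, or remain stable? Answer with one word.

declining

R0 = Σ lx·mx = 0 + 0 + 0 + 0.09 + 0.029 + 0 = 0.119
R0 < 1, so the population is declining.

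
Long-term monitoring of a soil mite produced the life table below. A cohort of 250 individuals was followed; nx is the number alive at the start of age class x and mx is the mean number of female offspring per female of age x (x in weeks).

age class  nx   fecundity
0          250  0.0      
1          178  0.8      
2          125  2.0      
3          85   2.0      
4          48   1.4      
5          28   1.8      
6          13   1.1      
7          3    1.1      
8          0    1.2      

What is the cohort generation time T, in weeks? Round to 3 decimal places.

2.555

lx = nx/n0 = nx/250: 1, 0.712, 0.5, 0.34, 0.192, 0.112, 0.052, 0.012, 0
lx·mx: 0, 0.5696, 1, 0.68, 0.2688, 0.2016, 0.0572, 0.0132, 0 → R0 = 2.7904
x·lx·mx: 0, 0.5696, 2, 2.04, 1.0752, 1.008, 0.3432, 0.0924, 0 → Σ = 7.1284
T = 7.1284 / 2.7904 = 2.554616… → 2.555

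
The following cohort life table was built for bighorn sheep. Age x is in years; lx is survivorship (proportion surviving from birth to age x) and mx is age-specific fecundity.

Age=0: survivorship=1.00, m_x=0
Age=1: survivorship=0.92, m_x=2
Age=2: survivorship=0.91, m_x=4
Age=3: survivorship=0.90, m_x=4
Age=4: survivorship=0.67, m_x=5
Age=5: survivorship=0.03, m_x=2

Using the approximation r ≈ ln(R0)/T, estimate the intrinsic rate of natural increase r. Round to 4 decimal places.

0.9380

R0 = Σ lx·mx = 0 + 1.84 + 3.64 + 3.6 + 3.35 + 0.06 = 12.49
Σ x·lx·mx = 33.62; T = 33.62/12.49 = 2.69175…
r ≈ ln(R0)/T = ln(12.49)/2.69175… = 0.938024… → 0.9380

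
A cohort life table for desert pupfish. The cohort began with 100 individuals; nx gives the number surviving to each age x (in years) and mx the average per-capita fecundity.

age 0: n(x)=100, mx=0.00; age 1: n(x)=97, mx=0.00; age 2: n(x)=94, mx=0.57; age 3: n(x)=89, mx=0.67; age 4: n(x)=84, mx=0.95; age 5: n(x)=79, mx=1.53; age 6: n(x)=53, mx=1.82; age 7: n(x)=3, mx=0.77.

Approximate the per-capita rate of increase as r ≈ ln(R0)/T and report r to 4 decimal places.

0.3241

lx = nx/n0 = nx/100: 1, 0.97, 0.94, 0.89, 0.84, 0.79, 0.53, 0.03
R0 = Σ lx·mx = 0 + 0 + 0.5358 + 0.5963 + 0.798 + 1.2087 + 0.9646 + 0.0231 = 4.1265
Σ x·lx·mx = 18.0453; T = 18.0453/4.1265 = 4.37303…
r ≈ ln(R0)/T = ln(4.1265)/4.37303… = 0.32413… → 0.3241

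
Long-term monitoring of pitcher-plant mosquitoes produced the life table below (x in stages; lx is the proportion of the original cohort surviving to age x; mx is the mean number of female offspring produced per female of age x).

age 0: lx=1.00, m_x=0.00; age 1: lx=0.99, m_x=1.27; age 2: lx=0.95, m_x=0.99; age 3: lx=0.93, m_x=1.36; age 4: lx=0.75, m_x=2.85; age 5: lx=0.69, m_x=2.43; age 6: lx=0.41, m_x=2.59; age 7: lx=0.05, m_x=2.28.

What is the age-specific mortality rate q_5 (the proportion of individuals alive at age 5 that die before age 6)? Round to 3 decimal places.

0.406

q_5 = (l_5 − l_6) / l_5 = (0.69 − 0.41) / 0.69
     = 0.28 / 0.69 = 0.405797… → 0.406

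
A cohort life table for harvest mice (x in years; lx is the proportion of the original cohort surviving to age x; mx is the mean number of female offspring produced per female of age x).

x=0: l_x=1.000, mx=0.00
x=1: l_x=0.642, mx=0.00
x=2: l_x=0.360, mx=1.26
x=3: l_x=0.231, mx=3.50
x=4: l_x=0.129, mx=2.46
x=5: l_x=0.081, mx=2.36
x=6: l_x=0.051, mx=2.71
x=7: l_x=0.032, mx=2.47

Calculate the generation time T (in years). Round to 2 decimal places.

3.49

lx·mx: 0, 0, 0.4536, 0.8085, 0.31734, 0.19116, 0.13821, 0.07904 → R0 = 1.98785
x·lx·mx: 0, 0, 0.9072, 2.4255, 1.26936, 0.9558, 0.82926, 0.55328 → Σ = 6.9404
T = 6.9404 / 1.98785 = 3.49141… → 3.49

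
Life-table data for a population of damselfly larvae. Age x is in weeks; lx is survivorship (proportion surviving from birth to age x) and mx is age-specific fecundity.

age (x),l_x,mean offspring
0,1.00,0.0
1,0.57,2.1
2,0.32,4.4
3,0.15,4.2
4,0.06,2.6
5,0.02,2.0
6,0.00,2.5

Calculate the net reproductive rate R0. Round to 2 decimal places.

lx·mx by age: 0, 1.197, 1.408, 0.63, 0.156, 0.04, 0
R0 = Σ lx·mx = 3.431 → 3.43

3.43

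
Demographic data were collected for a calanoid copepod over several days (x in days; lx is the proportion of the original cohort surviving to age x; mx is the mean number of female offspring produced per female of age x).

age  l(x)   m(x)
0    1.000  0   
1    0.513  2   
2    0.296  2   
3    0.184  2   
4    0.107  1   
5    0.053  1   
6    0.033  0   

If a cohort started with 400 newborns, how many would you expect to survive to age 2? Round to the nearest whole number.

Expected survivors = N0 · l_2 = 400 × 0.296 = 118.4 → 118

118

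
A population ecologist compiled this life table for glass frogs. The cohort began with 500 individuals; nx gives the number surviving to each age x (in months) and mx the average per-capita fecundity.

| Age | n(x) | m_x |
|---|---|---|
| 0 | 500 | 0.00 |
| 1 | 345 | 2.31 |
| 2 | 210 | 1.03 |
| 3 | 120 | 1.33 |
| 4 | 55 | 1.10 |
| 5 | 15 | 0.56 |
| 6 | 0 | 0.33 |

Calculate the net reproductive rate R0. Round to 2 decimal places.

2.48

lx = nx/n0 = nx/500: 1, 0.69, 0.42, 0.24, 0.11, 0.03, 0
lx·mx by age: 0, 1.5939, 0.4326, 0.3192, 0.121, 0.0168, 0
R0 = Σ lx·mx = 2.4835 → 2.48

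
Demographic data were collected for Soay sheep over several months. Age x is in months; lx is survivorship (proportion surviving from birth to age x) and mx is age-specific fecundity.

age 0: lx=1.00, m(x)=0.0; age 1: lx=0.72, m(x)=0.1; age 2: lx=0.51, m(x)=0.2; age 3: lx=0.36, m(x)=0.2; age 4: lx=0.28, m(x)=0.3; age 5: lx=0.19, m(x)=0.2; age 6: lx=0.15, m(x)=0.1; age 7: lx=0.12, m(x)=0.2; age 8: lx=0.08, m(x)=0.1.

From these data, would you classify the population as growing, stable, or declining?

declining

R0 = Σ lx·mx = 0 + 0.072 + 0.102 + 0.072 + 0.084 + 0.038 + 0.015 + 0.024 + 0.008 = 0.415
R0 < 1, so the population is declining.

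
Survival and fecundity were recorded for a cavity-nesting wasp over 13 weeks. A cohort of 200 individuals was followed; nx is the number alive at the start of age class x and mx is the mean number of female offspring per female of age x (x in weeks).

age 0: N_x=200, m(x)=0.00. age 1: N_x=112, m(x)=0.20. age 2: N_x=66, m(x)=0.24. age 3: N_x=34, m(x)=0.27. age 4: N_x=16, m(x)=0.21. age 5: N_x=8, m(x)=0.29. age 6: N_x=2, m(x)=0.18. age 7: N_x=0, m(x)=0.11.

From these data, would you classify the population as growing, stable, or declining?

lx = nx/n0 = nx/200: 1, 0.56, 0.33, 0.17, 0.08, 0.04, 0.01, 0
R0 = Σ lx·mx = 0 + 0.112 + 0.0792 + 0.0459 + 0.0168 + 0.0116 + 0.0018 + 0 = 0.2673
R0 < 1, so the population is declining.

declining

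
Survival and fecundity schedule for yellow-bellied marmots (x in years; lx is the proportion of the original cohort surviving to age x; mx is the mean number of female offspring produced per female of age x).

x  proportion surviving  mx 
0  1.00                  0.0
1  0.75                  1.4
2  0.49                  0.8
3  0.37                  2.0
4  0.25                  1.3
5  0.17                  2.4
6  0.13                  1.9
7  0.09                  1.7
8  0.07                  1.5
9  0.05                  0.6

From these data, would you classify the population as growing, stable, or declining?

R0 = Σ lx·mx = 0 + 1.05 + 0.392 + 0.74 + 0.325 + 0.408 + 0.247 + 0.153 + 0.105 + 0.03 = 3.45
R0 > 1, so the population is growing.

growing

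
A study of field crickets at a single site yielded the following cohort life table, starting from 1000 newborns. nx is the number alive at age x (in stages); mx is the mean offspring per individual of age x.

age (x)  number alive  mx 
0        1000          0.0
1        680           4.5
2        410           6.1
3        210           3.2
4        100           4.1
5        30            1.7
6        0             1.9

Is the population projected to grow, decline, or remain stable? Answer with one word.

growing

lx = nx/n0 = nx/1000: 1, 0.68, 0.41, 0.21, 0.1, 0.03, 0
R0 = Σ lx·mx = 0 + 3.06 + 2.501 + 0.672 + 0.41 + 0.051 + 0 = 6.694
R0 > 1, so the population is growing.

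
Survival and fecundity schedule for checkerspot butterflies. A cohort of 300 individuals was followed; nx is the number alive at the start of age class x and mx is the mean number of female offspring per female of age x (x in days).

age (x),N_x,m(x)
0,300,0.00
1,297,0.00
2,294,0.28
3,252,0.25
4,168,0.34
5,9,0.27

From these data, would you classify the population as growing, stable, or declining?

declining

lx = nx/n0 = nx/300: 1, 0.99, 0.98, 0.84, 0.56, 0.03
R0 = Σ lx·mx = 0 + 0 + 0.2744 + 0.21 + 0.1904 + 0.0081 = 0.6829
R0 < 1, so the population is declining.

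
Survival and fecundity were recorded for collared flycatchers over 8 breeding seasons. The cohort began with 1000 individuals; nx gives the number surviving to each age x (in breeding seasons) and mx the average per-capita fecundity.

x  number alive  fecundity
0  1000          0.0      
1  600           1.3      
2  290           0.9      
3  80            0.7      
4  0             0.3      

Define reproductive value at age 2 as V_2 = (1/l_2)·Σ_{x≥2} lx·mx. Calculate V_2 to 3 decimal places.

lx = nx/n0 = nx/1000: 1, 0.6, 0.29, 0.08, 0
lx·mx for x ≥ 2: 0.261, 0.056, 0 → sum = 0.317
V_2 = 0.317 / l_2 = 0.317 / 0.29 = 1.093103… → 1.093

1.093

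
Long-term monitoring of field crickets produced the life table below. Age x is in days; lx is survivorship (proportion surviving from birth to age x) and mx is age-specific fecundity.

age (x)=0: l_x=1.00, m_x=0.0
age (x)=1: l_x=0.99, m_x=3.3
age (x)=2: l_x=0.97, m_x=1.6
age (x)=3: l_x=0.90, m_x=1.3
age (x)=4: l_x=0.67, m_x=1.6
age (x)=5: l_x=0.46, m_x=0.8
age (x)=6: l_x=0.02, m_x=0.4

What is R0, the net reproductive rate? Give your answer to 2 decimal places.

lx·mx by age: 0, 3.267, 1.552, 1.17, 1.072, 0.368, 0.008
R0 = Σ lx·mx = 7.437 → 7.44

7.44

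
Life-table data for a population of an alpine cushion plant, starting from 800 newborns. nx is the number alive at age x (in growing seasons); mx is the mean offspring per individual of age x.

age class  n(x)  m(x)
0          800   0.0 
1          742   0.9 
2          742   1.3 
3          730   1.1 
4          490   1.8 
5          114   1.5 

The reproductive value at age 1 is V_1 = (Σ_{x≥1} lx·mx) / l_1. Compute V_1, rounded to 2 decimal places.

lx = nx/n0 = nx/800: 1, 0.9275, 0.9275, 0.9125, 0.6125, 0.1425
lx·mx for x ≥ 1: 0.83475, 1.20575, 1.00375, 1.1025, 0.21375 → sum = 4.3605
V_1 = 4.3605 / l_1 = 4.3605 / 0.9275 = 4.701348… → 4.70

4.70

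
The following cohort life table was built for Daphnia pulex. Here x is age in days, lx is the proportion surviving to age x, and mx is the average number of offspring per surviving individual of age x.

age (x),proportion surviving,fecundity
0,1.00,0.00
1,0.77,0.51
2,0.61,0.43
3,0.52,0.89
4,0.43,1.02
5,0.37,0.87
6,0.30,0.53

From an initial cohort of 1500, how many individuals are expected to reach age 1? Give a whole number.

1155

Expected survivors = N0 · l_1 = 1500 × 0.77 = 1155 → 1155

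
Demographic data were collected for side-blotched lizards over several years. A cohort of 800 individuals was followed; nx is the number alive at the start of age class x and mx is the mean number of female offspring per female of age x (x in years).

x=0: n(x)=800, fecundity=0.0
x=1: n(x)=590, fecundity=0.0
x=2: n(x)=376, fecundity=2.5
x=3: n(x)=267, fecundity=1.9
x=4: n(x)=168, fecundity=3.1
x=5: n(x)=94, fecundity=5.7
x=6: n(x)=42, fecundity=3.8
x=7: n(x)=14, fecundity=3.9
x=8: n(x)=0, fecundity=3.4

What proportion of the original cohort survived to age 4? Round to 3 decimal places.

0.210

l_4 = n_4/n_0 = 168/800 = 0.21 → 0.210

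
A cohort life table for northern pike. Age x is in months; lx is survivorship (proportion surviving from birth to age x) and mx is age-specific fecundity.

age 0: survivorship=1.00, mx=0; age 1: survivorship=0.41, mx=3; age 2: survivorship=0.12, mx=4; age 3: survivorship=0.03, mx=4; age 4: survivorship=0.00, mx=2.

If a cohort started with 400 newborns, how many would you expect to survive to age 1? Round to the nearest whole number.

164

Expected survivors = N0 · l_1 = 400 × 0.41 = 164 → 164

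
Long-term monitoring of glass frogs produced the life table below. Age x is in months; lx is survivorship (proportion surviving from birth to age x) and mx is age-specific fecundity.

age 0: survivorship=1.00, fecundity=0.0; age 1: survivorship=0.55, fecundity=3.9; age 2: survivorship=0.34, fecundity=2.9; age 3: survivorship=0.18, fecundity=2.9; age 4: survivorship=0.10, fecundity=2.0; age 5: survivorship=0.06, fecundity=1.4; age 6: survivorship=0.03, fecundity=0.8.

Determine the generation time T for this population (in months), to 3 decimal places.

1.779

lx·mx: 0, 2.145, 0.986, 0.522, 0.2, 0.084, 0.024 → R0 = 3.961
x·lx·mx: 0, 2.145, 1.972, 1.566, 0.8, 0.42, 0.144 → Σ = 7.047
T = 7.047 / 3.961 = 1.779096… → 1.779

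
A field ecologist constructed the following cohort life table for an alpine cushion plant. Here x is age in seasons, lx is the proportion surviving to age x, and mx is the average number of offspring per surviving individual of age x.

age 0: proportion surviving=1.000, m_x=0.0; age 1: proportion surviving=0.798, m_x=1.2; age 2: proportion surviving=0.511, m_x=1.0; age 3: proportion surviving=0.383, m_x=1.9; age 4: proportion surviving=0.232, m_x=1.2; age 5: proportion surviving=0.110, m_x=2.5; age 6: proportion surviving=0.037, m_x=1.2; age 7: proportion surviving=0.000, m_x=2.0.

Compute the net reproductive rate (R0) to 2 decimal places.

lx·mx by age: 0, 0.9576, 0.511, 0.7277, 0.2784, 0.275, 0.0444, 0
R0 = Σ lx·mx = 2.7941 → 2.79

2.79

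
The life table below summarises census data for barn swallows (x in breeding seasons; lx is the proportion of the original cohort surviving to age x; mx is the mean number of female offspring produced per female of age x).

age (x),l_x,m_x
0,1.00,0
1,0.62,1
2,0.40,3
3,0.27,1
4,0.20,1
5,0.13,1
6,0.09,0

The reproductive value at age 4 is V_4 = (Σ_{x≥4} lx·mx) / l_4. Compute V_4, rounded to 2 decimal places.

lx·mx for x ≥ 4: 0.2, 0.13, 0 → sum = 0.33
V_4 = 0.33 / l_4 = 0.33 / 0.2 = 1.65 → 1.65

1.65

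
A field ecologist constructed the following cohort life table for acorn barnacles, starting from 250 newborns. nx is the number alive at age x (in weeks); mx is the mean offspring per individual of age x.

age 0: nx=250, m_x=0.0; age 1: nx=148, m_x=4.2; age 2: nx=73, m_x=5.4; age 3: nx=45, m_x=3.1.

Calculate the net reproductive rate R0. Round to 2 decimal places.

lx = nx/n0 = nx/250: 1, 0.592, 0.292, 0.18
lx·mx by age: 0, 2.4864, 1.5768, 0.558
R0 = Σ lx·mx = 4.6212 → 4.62

4.62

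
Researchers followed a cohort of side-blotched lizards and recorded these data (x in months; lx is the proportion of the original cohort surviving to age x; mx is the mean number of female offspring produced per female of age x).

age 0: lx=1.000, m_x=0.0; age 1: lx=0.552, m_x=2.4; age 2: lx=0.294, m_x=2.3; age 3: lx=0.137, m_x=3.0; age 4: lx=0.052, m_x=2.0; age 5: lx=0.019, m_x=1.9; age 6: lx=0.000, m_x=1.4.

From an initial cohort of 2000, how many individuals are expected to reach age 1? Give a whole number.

1104

Expected survivors = N0 · l_1 = 2000 × 0.552 = 1104 → 1104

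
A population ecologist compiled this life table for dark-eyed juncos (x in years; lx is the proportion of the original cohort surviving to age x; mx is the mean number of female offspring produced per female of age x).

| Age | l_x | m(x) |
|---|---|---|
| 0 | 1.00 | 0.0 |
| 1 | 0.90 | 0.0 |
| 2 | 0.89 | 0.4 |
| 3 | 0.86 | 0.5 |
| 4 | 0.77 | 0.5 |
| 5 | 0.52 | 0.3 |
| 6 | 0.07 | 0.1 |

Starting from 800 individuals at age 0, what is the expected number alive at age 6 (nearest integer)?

56

Expected survivors = N0 · l_6 = 800 × 0.07 = 56 → 56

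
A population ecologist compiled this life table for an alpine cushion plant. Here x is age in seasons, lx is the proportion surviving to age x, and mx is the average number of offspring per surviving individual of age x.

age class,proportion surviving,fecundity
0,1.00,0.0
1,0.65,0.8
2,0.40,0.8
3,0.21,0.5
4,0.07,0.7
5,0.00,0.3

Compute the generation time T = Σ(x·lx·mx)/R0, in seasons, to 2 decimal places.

lx·mx: 0, 0.52, 0.32, 0.105, 0.049, 0 → R0 = 0.994
x·lx·mx: 0, 0.52, 0.64, 0.315, 0.196, 0 → Σ = 1.671
T = 1.671 / 0.994 = 1.681087… → 1.68

1.68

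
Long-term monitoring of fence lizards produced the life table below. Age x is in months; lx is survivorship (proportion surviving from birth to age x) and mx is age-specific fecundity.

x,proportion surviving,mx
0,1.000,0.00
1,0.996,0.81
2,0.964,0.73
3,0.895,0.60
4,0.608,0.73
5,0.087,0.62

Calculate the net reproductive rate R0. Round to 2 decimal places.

2.55

lx·mx by age: 0, 0.80676, 0.70372, 0.537, 0.44384, 0.05394
R0 = Σ lx·mx = 2.54526 → 2.55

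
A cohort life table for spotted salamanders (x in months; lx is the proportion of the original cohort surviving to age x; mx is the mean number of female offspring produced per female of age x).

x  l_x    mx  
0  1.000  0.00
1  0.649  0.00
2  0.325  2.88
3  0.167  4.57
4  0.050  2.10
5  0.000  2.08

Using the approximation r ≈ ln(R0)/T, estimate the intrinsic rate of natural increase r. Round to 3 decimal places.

0.232

R0 = Σ lx·mx = 0 + 0 + 0.936 + 0.76319 + 0.105 + 0 = 1.80419
Σ x·lx·mx = 4.58157; T = 4.58157/1.80419 = 2.53941…
r ≈ ln(R0)/T = ln(1.80419)/2.53941… = 0.23238… → 0.232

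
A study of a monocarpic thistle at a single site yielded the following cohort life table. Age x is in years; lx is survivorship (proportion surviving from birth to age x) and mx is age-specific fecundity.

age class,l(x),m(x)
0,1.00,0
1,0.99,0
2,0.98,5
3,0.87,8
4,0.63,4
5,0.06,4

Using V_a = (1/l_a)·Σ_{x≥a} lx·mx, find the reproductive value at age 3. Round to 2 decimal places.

lx·mx for x ≥ 3: 6.96, 2.52, 0.24 → sum = 9.72
V_3 = 9.72 / l_3 = 9.72 / 0.87 = 11.172414… → 11.17

11.17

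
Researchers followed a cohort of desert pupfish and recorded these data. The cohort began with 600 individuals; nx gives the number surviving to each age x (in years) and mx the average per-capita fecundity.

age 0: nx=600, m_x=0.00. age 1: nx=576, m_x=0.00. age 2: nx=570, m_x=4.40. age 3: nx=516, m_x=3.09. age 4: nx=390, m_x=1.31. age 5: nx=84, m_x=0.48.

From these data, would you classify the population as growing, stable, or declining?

lx = nx/n0 = nx/600: 1, 0.96, 0.95, 0.86, 0.65, 0.14
R0 = Σ lx·mx = 0 + 0 + 4.18 + 2.6574 + 0.8515 + 0.0672 = 7.7561
R0 > 1, so the population is growing.

growing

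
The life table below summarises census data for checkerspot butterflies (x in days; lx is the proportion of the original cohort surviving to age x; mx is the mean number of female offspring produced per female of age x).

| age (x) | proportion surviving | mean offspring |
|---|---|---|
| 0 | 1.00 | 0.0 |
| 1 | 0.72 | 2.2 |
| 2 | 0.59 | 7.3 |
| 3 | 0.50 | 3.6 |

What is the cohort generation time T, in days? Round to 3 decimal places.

2.028

lx·mx: 0, 1.584, 4.307, 1.8 → R0 = 7.691
x·lx·mx: 0, 1.584, 8.614, 5.4 → Σ = 15.598
T = 15.598 / 7.691 = 2.028085… → 2.028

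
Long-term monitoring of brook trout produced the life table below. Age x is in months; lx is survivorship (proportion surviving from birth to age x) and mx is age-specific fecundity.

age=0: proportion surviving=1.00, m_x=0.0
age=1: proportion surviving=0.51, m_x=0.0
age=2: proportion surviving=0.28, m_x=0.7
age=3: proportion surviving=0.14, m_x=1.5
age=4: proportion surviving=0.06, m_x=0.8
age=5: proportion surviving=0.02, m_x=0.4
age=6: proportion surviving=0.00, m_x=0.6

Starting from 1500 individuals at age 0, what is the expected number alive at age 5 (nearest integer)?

Expected survivors = N0 · l_5 = 1500 × 0.02 = 30 → 30

30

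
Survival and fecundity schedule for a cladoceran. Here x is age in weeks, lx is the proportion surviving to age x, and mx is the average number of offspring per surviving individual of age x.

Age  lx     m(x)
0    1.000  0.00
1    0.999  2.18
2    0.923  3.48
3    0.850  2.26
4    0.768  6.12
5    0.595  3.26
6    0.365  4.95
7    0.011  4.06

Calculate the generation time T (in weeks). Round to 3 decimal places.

lx·mx: 0, 2.17782, 3.21204, 1.921, 4.70016, 1.9397, 1.80675, 0.04466 → R0 = 15.80213
x·lx·mx: 0, 2.17782, 6.42408, 5.763, 18.80064, 9.6985, 10.8405, 0.31262 → Σ = 54.01716
T = 54.01716 / 15.80213 = 3.418347… → 3.418

3.418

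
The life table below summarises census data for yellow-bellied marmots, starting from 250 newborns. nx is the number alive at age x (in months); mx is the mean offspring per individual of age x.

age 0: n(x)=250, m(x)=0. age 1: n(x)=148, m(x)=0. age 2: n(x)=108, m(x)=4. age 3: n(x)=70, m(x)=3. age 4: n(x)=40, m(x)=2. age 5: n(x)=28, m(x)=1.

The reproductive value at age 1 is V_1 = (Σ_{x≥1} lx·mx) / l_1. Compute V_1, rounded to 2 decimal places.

lx = nx/n0 = nx/250: 1, 0.592, 0.432, 0.28, 0.16, 0.112
lx·mx for x ≥ 1: 0, 1.728, 0.84, 0.32, 0.112 → sum = 3
V_1 = 3 / l_1 = 3 / 0.592 = 5.067568… → 5.07

5.07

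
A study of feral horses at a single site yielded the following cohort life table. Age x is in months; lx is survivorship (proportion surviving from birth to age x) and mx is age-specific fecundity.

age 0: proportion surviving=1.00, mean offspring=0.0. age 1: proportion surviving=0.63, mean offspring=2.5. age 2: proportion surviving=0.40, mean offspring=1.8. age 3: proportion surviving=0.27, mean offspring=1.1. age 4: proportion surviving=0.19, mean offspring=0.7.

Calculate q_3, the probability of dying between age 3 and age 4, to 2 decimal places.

0.30

q_3 = (l_3 − l_4) / l_3 = (0.27 − 0.19) / 0.27
     = 0.08 / 0.27 = 0.296296… → 0.30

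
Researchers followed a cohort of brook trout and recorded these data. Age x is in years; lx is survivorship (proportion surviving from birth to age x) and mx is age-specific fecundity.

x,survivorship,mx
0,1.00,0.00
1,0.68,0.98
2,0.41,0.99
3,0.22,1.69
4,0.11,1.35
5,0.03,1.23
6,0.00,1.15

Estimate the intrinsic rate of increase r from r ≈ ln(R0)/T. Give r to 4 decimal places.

0.2359

R0 = Σ lx·mx = 0 + 0.6664 + 0.4059 + 0.3718 + 0.1485 + 0.0369 + 0 = 1.6295
Σ x·lx·mx = 3.3721; T = 3.3721/1.6295 = 2.06941…
r ≈ ln(R0)/T = ln(1.6295)/2.06941… = 0.235948… → 0.2359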